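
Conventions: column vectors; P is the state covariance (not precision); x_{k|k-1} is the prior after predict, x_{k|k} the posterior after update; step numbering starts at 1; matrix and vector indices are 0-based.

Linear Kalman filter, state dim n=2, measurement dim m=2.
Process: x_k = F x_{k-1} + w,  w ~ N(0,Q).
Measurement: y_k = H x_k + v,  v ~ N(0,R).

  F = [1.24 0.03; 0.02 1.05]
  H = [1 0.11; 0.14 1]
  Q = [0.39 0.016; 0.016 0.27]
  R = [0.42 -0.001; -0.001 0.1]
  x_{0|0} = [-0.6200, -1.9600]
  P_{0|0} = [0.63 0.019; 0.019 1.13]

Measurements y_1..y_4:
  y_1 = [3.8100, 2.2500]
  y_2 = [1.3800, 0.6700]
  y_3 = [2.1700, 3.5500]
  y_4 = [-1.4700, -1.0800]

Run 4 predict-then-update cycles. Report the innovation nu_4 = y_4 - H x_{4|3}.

innov = [-4.6073, -4.3521]

step 1: x^-=[-0.8276, -2.0704]  P^-=[1.3611 0.0920; 0.0920 1.5169]  S=[1.8197 0.4498; 0.4498 1.6693]  K=[0.7625 -0.0362; -0.0903 0.9407]  nu=[4.8653, 4.4363]  x^+=[2.7216, 1.6636]  P^+=[0.3258 -0.0500; -0.0500 0.1012]
step 2: x^-=[3.4247, 1.8012]  P^-=[0.8873 -0.0379; -0.0379 0.3796]  S=[1.3036 0.1265; 0.1265 0.4864]  K=[0.6773 0.0014; -0.0736 0.7887]  nu=[-2.2428, -1.6107]  x^+=[1.9033, 0.6959]  P^+=[0.2890 -0.0410; -0.0410 0.0847]
step 3: x^-=[2.3810, 0.7688]  P^-=[0.8314 -0.0276; -0.0276 0.3618]  S=[1.2497 0.1272; 0.1272 0.4703]  K=[0.6618 0.0099; -0.0696 0.7798]  nu=[-0.2956, 2.4479]  x^+=[2.2095, 2.6981]  P^+=[0.2823 -0.0392; -0.0392 0.0835]
step 4: x^-=[2.8208, 2.8772]  P^-=[0.8212 -0.0254; -0.0254 0.3606]  S=[1.2400 0.1278; 0.1278 0.4695]  K=[0.6588 0.0114; -0.0688 0.7791]  nu=[-4.6073, -4.3521]  x^+=[-0.2641, -0.1963]  P^+=[0.2810 -0.0389; -0.0389 0.0834]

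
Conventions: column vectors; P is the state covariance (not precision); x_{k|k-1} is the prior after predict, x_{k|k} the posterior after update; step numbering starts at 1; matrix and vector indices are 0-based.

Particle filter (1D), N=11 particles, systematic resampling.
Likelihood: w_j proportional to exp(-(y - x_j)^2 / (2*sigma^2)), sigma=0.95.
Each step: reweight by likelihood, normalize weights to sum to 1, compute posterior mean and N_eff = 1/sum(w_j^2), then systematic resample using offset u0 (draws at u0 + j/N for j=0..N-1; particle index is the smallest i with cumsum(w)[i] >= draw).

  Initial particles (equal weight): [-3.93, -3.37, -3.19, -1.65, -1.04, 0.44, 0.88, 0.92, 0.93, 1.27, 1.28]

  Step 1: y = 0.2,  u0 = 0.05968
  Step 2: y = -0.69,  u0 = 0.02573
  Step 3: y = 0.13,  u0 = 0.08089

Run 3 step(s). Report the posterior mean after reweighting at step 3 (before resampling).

post_mean = 0.3943

step 1: w=[0.0000, 0.0002, 0.0004, 0.0308, 0.0876, 0.1988, 0.1589, 0.1540, 0.1528, 0.1089, 0.1076]  mean=0.6434  Neff=6.9485  idx=[4, 5, 5, 6, 6, 7, 7, 8, 9, 9, 10]
step 2: w=[0.2674, 0.1411, 0.1411, 0.0730, 0.0730, 0.0681, 0.0681, 0.0669, 0.0341, 0.0341, 0.0333]  mean=0.2912  Neff=7.1881  idx=[0, 0, 0, 1, 1, 2, 3, 4, 5, 7, 9]
step 3: w=[0.0616, 0.0616, 0.0616, 0.1246, 0.1246, 0.1246, 0.0962, 0.0962, 0.0930, 0.0922, 0.0640]  mean=0.3943  Neff=10.2368  idx=[1, 2, 3, 4, 5, 5, 6, 7, 8, 9, 10]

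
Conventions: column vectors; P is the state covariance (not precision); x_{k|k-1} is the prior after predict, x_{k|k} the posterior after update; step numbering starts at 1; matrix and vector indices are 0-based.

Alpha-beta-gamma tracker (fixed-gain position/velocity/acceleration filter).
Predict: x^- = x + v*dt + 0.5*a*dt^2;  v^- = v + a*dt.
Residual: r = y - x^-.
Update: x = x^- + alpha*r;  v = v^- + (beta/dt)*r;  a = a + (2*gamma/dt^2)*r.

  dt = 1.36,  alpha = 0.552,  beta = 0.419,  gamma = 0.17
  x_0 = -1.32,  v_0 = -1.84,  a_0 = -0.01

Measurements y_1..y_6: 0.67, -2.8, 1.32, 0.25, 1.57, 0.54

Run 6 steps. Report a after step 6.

a_post = -1.0436

step 1: x_pred=-3.8316  r=4.5016  x^+=-1.3467  v^+=-0.4667  a^+=0.8175
step 2: x_pred=-1.2254  r=-1.5746  x^+=-2.0946  v^+=0.1600  a^+=0.5281
step 3: x_pred=-1.3886  r=2.7086  x^+=0.1065  v^+=1.7127  a^+=1.0260
step 4: x_pred=3.3846  r=-3.1346  x^+=1.6543  v^+=2.1423  a^+=0.4498
step 5: x_pred=4.9837  r=-3.4137  x^+=3.0993  v^+=1.7022  a^+=-0.1778
step 6: x_pred=5.2500  r=-4.7100  x^+=2.6501  v^+=0.0094  a^+=-1.0436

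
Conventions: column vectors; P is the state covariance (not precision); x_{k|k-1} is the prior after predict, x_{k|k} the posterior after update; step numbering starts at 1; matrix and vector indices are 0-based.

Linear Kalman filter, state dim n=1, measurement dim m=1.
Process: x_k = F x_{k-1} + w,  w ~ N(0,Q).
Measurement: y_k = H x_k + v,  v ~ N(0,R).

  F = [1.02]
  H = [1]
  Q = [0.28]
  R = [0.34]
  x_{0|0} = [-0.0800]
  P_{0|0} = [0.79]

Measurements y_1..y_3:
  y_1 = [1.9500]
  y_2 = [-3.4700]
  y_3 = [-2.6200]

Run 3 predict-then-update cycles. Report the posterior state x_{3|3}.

x_post = [-2.2078]

step 1: x^-=[-0.0816]  P^-=[1.1019]  S=[1.4419]  K=[0.7642]  nu=[2.0316]  x^+=[1.4710]  P^+=[0.2598]
step 2: x^-=[1.5004]  P^-=[0.5503]  S=[0.8903]  K=[0.6181]  nu=[-4.9704]  x^+=[-1.5719]  P^+=[0.2102]
step 3: x^-=[-1.6033]  P^-=[0.4987]  S=[0.8387]  K=[0.5946]  nu=[-1.0167]  x^+=[-2.2078]  P^+=[0.2022]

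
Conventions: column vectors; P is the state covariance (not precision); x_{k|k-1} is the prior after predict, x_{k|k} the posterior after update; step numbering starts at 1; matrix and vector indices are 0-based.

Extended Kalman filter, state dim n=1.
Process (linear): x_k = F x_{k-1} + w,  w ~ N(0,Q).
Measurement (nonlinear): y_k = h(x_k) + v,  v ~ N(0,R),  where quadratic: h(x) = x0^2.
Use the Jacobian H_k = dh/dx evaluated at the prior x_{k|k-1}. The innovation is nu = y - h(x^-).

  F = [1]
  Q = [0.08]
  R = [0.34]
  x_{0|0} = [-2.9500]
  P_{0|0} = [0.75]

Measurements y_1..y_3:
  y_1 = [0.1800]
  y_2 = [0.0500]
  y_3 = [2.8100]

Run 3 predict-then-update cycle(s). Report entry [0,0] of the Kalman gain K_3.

K[0,0] = -0.2777

step 1: x^-=[-2.9500]  P^-=[0.8300]  H_jac=[-5.9000]  S=[29.2323]  K=[-0.1675]  nu=[-8.5225]  x^+=[-1.5223]  P^+=[0.0097]
step 2: x^-=[-1.5223]  P^-=[0.0897]  H_jac=[-3.0446]  S=[1.1711]  K=[-0.2331]  nu=[-2.2674]  x^+=[-0.9938]  P^+=[0.0260]
step 3: x^-=[-0.9938]  P^-=[0.1060]  H_jac=[-1.9876]  S=[0.7589]  K=[-0.2777]  nu=[1.8224]  x^+=[-1.4999]  P^+=[0.0475]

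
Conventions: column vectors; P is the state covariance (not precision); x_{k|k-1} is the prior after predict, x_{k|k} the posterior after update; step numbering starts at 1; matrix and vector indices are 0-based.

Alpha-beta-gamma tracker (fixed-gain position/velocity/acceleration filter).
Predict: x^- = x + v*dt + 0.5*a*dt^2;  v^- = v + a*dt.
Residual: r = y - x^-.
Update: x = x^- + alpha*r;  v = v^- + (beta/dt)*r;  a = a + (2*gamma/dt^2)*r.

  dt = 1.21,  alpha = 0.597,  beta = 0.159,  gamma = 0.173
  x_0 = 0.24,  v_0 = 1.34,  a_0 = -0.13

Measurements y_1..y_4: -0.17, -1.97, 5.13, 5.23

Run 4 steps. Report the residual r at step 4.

step 1: x_pred=1.7662  r=-1.9362  x^+=0.6103  v^+=0.9283  a^+=-0.5876
step 2: x_pred=1.3034  r=-3.2734  x^+=-0.6508  v^+=-0.2128  a^+=-1.3611
step 3: x_pred=-1.9048  r=7.0348  x^+=2.2950  v^+=-0.9354  a^+=0.3013
step 4: x_pred=1.3837  r=3.8463  x^+=3.6799  v^+=-0.0654  a^+=1.2103

resid = 3.8463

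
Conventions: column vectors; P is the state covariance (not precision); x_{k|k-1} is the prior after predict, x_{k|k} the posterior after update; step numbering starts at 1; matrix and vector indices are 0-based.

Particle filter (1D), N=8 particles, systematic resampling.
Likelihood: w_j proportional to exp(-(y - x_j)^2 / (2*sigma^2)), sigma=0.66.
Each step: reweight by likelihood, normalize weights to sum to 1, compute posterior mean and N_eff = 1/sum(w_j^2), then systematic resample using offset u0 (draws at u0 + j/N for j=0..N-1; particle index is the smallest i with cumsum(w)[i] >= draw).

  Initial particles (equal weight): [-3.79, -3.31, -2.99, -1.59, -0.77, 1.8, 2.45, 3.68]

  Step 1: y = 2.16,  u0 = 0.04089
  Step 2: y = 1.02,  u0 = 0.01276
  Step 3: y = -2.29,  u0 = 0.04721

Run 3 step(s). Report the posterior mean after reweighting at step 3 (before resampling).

post_mean = 1.8001

step 1: w=[0.0000, 0.0000, 0.0000, 0.0000, 0.0000, 0.4683, 0.4934, 0.0383]  mean=2.1927  Neff=2.1544  idx=[5, 5, 5, 5, 6, 6, 6, 6]
step 2: w=[0.2097, 0.2097, 0.2097, 0.2097, 0.0403, 0.0403, 0.0403, 0.0403]  mean=1.9048  Neff=5.4833  idx=[0, 0, 1, 1, 2, 3, 3, 5]
step 3: w=[0.1428, 0.1428, 0.1428, 0.1428, 0.1428, 0.1428, 0.1428, 0.0002]  mean=1.8001  Neff=7.0028  idx=[0, 1, 2, 2, 3, 4, 5, 6]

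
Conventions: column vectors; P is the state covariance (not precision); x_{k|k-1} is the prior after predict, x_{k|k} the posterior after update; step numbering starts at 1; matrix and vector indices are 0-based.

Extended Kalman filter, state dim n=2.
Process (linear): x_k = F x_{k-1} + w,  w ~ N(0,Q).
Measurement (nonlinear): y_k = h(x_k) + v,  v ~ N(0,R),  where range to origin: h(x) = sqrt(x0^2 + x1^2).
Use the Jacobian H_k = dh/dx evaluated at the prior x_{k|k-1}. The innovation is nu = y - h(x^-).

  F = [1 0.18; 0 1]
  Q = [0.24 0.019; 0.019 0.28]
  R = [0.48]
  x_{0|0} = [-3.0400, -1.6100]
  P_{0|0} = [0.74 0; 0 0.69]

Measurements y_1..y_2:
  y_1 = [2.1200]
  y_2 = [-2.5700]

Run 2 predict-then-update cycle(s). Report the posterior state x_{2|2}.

x_post = [0.0436, 0.7057]

step 1: x^-=[-3.3298, -1.6100]  P^-=[1.0024 0.1432; 0.1432 0.9700]  H_jac=[-0.9003 -0.4353]  S=[1.5885]  K=[-0.6073; -0.3470]  nu=[-1.5786]  x^+=[-2.3710, -1.0623]  P^+=[0.4164 -0.1915; -0.1915 0.7788]
step 2: x^-=[-2.5623, -1.0623]  P^-=[0.6127 -0.0324; -0.0324 1.0588]  H_jac=[-0.9238 -0.3830]  S=[1.1352]  K=[-0.4877; -0.3308]  nu=[-5.3437]  x^+=[0.0436, 0.7057]  P^+=[0.3427 -0.2155; -0.2155 0.9345]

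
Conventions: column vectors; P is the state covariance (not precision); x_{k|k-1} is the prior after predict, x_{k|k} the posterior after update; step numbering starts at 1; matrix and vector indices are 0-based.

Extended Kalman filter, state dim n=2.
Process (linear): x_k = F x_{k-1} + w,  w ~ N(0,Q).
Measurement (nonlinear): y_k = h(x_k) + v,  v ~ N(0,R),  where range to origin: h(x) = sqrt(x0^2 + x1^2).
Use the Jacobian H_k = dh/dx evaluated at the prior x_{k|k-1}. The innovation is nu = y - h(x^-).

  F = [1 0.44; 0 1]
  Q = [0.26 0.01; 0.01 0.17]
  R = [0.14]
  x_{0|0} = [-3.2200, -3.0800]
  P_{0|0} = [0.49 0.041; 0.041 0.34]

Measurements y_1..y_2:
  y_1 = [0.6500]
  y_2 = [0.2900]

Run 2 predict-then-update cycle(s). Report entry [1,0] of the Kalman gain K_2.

step 1: x^-=[-4.5752, -3.0800]  P^-=[0.8519 0.2006; 0.2006 0.5100]  H_jac=[-0.8295 -0.5584]  S=[1.0711]  K=[-0.7643; -0.4212]  nu=[-4.8653]  x^+=[-0.8564, -1.0305]  P^+=[0.2261 -0.1443; -0.1443 0.3199]
step 2: x^-=[-1.3098, -1.0305]  P^-=[0.4211 0.0065; 0.0065 0.4899]  H_jac=[-0.7859 -0.6183]  S=[0.5937]  K=[-0.5642; -0.5188]  nu=[-1.3766]  x^+=[-0.5332, -0.3163]  P^+=[0.2321 -0.1673; -0.1673 0.3301]

K[1,0] = -0.5188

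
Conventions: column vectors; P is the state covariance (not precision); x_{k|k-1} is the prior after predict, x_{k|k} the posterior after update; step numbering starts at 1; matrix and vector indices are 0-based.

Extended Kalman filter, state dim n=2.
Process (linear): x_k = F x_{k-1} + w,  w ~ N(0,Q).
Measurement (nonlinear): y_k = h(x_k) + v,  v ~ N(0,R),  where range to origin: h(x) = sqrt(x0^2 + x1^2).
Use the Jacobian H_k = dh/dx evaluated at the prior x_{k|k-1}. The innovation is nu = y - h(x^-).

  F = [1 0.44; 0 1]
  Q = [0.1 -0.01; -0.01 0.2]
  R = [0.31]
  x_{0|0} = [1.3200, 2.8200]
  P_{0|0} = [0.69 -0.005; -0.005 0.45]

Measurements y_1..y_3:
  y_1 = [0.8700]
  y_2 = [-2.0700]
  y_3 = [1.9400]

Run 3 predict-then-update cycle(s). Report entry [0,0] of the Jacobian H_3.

H_jac[0,0] = -0.6616

step 1: x^-=[2.5608, 2.8200]  P^-=[0.8727 0.1830; 0.1830 0.6500]  H_jac=[0.6723 0.7403]  S=[1.2428]  K=[0.5811; 0.4862]  nu=[-2.9392]  x^+=[0.8529, 1.3910]  P^+=[0.4531 -0.1681; -0.1681 0.3562]
step 2: x^-=[1.4649, 1.3910]  P^-=[0.4741 -0.0214; -0.0214 0.5562]  H_jac=[0.7252 0.6886]  S=[0.8017]  K=[0.4105; 0.4584]  nu=[-4.0901]  x^+=[-0.2140, -0.4840]  P^+=[0.3390 -0.1722; -0.1722 0.3878]
step 3: x^-=[-0.4270, -0.4840]  P^-=[0.3625 -0.0116; -0.0116 0.5878]  H_jac=[-0.6616 -0.7499]  S=[0.7877]  K=[-0.2934; -0.5498]  nu=[1.2946]  x^+=[-0.8069, -1.1958]  P^+=[0.2947 -0.1387; -0.1387 0.3497]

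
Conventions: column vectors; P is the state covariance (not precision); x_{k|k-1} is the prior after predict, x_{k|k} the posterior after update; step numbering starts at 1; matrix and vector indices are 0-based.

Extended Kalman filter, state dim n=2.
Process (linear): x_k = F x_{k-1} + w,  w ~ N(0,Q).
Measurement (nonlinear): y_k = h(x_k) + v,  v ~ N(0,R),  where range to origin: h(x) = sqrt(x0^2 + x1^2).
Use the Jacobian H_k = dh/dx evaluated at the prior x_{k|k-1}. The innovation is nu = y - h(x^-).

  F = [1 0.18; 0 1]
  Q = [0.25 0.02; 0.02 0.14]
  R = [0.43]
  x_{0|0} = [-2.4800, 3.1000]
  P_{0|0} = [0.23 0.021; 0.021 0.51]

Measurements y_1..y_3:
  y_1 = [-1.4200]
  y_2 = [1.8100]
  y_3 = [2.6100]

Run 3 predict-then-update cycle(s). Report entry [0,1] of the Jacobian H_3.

H_jac[0,1] = 0.2771

step 1: x^-=[-1.9220, 3.1000]  P^-=[0.5041 0.1328; 0.1328 0.6500]  H_jac=[-0.5269 0.8499]  S=[0.9205]  K=[-0.1659; 0.5241]  nu=[-5.0675]  x^+=[-1.0811, 0.4441]  P^+=[0.4787 0.2129; 0.2129 0.3971]
step 2: x^-=[-1.0012, 0.4441]  P^-=[0.8182 0.3043; 0.3043 0.5371]  H_jac=[-0.9141 0.4055]  S=[0.9764]  K=[-0.6396; -0.0619]  nu=[0.7148]  x^+=[-1.4583, 0.3999]  P^+=[0.4188 0.2657; 0.2657 0.5334]
step 3: x^-=[-1.3864, 0.3999]  P^-=[0.7817 0.3817; 0.3817 0.6734]  H_jac=[-0.9608 0.2771]  S=[1.0001]  K=[-0.6452; -0.1801]  nu=[1.1671]  x^+=[-2.1394, 0.1897]  P^+=[0.3653 0.2655; 0.2655 0.6410]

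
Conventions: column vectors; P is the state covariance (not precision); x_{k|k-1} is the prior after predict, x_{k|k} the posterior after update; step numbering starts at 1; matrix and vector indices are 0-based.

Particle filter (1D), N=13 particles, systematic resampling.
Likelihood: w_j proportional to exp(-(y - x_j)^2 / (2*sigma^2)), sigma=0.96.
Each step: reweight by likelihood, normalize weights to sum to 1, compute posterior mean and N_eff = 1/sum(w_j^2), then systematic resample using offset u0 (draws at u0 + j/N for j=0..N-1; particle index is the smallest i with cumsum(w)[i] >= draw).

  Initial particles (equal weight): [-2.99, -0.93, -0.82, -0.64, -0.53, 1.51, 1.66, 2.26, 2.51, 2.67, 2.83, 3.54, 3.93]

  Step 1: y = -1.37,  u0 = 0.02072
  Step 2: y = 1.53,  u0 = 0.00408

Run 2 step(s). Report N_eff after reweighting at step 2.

N_eff = 10.4888

step 1: w=[0.0700, 0.2617, 0.2467, 0.2177, 0.1982, 0.0032, 0.0020, 0.0002, 0.0001, 0.0000, 0.0000, 0.0000, 0.0000]  mean=-0.8903  Neff=4.5252  idx=[0, 1, 1, 1, 1, 2, 2, 2, 3, 3, 3, 4, 4]
step 2: w=[0.0000, 0.0512, 0.0512, 0.0512, 0.0512, 0.0682, 0.0682, 0.0682, 0.1060, 0.1060, 0.1060, 0.1364, 0.1364]  mean=-0.7062  Neff=10.4888  idx=[1, 2, 4, 5, 6, 7, 8, 9, 9, 10, 11, 11, 12]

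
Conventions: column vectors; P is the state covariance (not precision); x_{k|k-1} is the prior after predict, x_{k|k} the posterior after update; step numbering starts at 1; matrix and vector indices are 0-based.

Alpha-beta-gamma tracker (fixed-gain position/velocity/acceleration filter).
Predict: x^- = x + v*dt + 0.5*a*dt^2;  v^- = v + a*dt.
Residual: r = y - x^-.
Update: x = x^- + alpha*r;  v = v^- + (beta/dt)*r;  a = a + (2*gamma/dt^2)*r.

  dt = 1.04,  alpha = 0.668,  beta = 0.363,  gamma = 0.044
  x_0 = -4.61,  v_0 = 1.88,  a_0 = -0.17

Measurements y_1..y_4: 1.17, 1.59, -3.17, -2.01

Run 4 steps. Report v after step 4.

v_post = -1.1439

step 1: x_pred=-2.7467  r=3.9167  x^+=-0.1304  v^+=3.0703  a^+=0.1487
step 2: x_pred=3.1431  r=-1.5531  x^+=2.1056  v^+=2.6828  a^+=0.0223
step 3: x_pred=4.9078  r=-8.0778  x^+=-0.4882  v^+=-0.1135  a^+=-0.6349
step 4: x_pred=-0.9495  r=-1.0605  x^+=-1.6579  v^+=-1.1439  a^+=-0.7212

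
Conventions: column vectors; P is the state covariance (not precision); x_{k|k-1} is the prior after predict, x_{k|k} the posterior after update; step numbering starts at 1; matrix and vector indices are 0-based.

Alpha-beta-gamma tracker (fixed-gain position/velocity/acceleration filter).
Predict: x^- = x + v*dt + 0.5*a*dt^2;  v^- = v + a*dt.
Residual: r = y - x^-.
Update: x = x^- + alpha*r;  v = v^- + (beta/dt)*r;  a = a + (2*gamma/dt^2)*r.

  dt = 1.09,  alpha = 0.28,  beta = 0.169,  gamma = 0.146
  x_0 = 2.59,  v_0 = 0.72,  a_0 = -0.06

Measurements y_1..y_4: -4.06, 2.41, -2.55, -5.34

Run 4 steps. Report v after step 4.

v_post = -4.4238

step 1: x_pred=3.3392  r=-7.3992  x^+=1.2674  v^+=-0.4926  a^+=-1.8785
step 2: x_pred=-0.3855  r=2.7955  x^+=0.3973  v^+=-2.1067  a^+=-1.1915
step 3: x_pred=-2.6069  r=0.0569  x^+=-2.5909  v^+=-3.3966  a^+=-1.1775
step 4: x_pred=-6.9927  r=1.6527  x^+=-6.5300  v^+=-4.4238  a^+=-0.7713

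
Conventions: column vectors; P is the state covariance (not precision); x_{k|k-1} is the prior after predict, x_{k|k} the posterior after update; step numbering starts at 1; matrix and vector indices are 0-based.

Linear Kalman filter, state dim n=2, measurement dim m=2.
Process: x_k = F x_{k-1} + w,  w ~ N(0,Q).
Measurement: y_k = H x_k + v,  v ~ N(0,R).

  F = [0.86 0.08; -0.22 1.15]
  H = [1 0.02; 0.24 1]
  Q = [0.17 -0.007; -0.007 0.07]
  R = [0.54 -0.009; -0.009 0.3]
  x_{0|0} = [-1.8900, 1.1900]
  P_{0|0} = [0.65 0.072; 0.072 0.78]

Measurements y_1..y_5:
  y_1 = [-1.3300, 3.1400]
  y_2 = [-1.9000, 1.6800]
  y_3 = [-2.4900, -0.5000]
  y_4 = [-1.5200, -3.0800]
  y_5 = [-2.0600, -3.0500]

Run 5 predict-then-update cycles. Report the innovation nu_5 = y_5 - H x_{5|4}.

step 1: x^-=[-1.5302, 1.7843]  P^-=[0.6656 0.0117; 0.0117 1.0966]  S=[1.2065 0.1845; 0.1845 1.4405]  K=[0.5443 0.0493; -0.0906 0.7748]  nu=[0.1645, 1.7229]  x^+=[-1.3557, 3.1043]  P^+=[0.2947 -0.0608; -0.0608 0.2478]
step 2: x^-=[-0.9175, 3.8682]  P^-=[0.3812 -0.0991; -0.0991 0.4428]  S=[0.9174 -0.0082; -0.0082 0.7172]  K=[0.4133 -0.0058; -0.0931 0.5832]  nu=[-1.0598, -1.9680]  x^+=[-1.3441, 2.8192]  P^+=[0.2244 -0.0593; -0.0593 0.1900]
step 3: x^-=[-0.9304, 3.5377]  P^-=[0.3290 -0.0896; -0.0896 0.3622]  S=[0.8656 -0.0128; -0.0128 0.6381]  K=[0.3779 -0.0091; -0.0873 0.5321]  nu=[-1.6304, -3.8144]  x^+=[-1.5119, 1.6502]  P^+=[0.2053 -0.0554; -0.0554 0.1737]
step 4: x^-=[-1.1682, 2.2304]  P^-=[0.3153 -0.0837; -0.0837 0.3377]  S=[0.8521 -0.0106; -0.0106 0.6157]  K=[0.3680 -0.0066; -0.0838 0.5144]  nu=[-0.3964, -5.0300]  x^+=[-1.2808, -0.3240]  P^+=[0.1998 -0.0533; -0.0533 0.1679]
step 5: x^-=[-1.1274, -0.0908]  P^-=[0.3115 -0.0811; -0.0811 0.3286]  S=[0.8484 -0.0091; -0.0091 0.6076]  K=[0.3652 -0.0049; -0.0824 0.5075]  nu=[-0.9308, -2.6887]  x^+=[-1.4541, -1.3787]  P^+=[0.1983 -0.0524; -0.0524 0.1656]

innov = [-0.9308, -2.6887]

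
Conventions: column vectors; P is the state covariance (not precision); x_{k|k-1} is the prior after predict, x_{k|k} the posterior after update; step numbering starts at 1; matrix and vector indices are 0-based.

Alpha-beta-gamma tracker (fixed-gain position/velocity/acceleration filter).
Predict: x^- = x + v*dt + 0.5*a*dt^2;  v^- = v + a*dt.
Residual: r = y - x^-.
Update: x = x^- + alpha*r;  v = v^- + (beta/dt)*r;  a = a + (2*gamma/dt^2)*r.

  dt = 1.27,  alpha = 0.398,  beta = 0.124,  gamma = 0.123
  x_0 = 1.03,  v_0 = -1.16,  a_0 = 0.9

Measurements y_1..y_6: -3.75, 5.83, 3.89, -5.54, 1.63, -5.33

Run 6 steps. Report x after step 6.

step 1: x_pred=0.2826  r=-4.0326  x^+=-1.3224  v^+=-0.4107  a^+=0.2849
step 2: x_pred=-1.6142  r=7.4442  x^+=1.3486  v^+=0.6780  a^+=1.4203
step 3: x_pred=3.3551  r=0.5349  x^+=3.5680  v^+=2.5340  a^+=1.5019
step 4: x_pred=7.9974  r=-13.5374  x^+=2.6095  v^+=3.1197  a^+=-0.5628
step 5: x_pred=6.1177  r=-4.4877  x^+=4.3316  v^+=1.9668  a^+=-1.2473
step 6: x_pred=5.8236  r=-11.1536  x^+=1.3845  v^+=-0.7062  a^+=-2.9484

x_post = 1.3845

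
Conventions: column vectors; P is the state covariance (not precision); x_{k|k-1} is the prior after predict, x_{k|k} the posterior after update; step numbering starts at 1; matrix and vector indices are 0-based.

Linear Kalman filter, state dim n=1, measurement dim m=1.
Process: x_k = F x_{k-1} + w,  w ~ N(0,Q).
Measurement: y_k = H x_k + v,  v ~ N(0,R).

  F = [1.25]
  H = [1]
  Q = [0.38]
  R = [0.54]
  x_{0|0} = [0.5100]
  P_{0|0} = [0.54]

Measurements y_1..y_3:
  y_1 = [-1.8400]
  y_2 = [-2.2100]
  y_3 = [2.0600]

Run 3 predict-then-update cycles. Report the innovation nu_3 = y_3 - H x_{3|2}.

innov = [4.4377]

step 1: x^-=[0.6375]  P^-=[1.2237]  S=[1.7637]  K=[0.6938]  nu=[-2.4775]  x^+=[-1.0815]  P^+=[0.3747]
step 2: x^-=[-1.3518]  P^-=[0.9654]  S=[1.5054]  K=[0.6413]  nu=[-0.8582]  x^+=[-1.9022]  P^+=[0.3463]
step 3: x^-=[-2.3777]  P^-=[0.9211]  S=[1.4611]  K=[0.6304]  nu=[4.4377]  x^+=[0.4199]  P^+=[0.3404]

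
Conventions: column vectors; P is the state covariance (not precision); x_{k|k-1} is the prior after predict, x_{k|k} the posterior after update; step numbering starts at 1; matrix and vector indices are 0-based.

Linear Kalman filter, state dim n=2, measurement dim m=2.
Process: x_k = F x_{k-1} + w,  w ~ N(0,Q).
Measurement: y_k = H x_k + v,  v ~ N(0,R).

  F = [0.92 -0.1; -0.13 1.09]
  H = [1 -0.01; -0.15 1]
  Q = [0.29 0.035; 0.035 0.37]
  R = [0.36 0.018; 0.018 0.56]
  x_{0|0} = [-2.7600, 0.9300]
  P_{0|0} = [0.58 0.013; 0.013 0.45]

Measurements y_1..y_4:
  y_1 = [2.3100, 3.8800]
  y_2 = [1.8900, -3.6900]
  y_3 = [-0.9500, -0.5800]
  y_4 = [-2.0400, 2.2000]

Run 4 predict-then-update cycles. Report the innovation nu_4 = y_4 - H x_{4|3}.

innov = [-2.1740, 3.0371]

step 1: x^-=[-2.6322, 1.3725]  P^-=[0.7830 -0.0702; -0.0702 0.9108]  S=[1.1445 -0.1789; -0.1789 1.5094]  K=[0.6779 -0.0440; 0.0266 0.6135]  nu=[4.9559, 2.1127]  x^+=[0.6344, 2.8004]  P^+=[0.2435 0.0241; 0.0241 0.3477]
step 2: x^-=[0.3036, 2.9699]  P^-=[0.4951 -0.0075; -0.0075 0.7803]  S=[0.8554 -0.0716; -0.0716 1.3537]  K=[0.5764 -0.0299; 0.0305 0.5789]  nu=[1.6161, -6.6144]  x^+=[1.4332, -0.8097]  P^+=[0.2072 0.0247; 0.0247 0.3284]
step 3: x^-=[1.3995, -1.0689]  P^-=[0.4641 -0.0005; -0.0005 0.7567]  S=[0.8242 -0.0597; -0.0597 1.3273]  K=[0.5611 -0.0276; 0.0316 0.5716]  nu=[-2.3602, 0.6988]  x^+=[0.0559, -0.7440]  P^+=[0.2018 0.0249; 0.0249 0.3244]
step 4: x^-=[0.1258, -0.8183]  P^-=[0.4594 0.0008; 0.0008 0.7518]  S=[0.8195 -0.0576; -0.0576 1.3219]  K=[0.5587 -0.0272; 0.0319 0.5700]  nu=[-2.1740, 3.0371]  x^+=[-1.1713, 0.8436]  P^+=[0.2009 0.0250; 0.0250 0.3235]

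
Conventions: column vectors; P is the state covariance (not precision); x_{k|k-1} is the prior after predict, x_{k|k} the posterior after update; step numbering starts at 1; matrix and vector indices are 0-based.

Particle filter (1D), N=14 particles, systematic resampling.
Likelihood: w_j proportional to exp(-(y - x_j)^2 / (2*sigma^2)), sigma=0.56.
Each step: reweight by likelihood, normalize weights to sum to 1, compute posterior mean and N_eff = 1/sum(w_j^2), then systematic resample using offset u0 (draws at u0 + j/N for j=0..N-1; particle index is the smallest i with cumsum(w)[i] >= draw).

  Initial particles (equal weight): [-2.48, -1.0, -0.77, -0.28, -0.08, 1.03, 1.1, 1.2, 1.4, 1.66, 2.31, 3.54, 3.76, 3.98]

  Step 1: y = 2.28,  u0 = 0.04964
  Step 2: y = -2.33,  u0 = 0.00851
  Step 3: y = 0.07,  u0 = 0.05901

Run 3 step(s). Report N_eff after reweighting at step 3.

N_eff = 13.7173

step 1: w=[0.0000, 0.0000, 0.0000, 0.0000, 0.0001, 0.0360, 0.0473, 0.0677, 0.1266, 0.2357, 0.4344, 0.0346, 0.0132, 0.0043]  mean=1.9320  Neff=3.7061  idx=[6, 7, 8, 8, 9, 9, 9, 10, 10, 10, 10, 10, 10, 11]
step 2: w=[0.7149, 0.2357, 0.0233, 0.0233, 0.0009, 0.0009, 0.0009, 0.0000, 0.0000, 0.0000, 0.0000, 0.0000, 0.0000, 0.0000]  mean=1.1391  Neff=1.7614  idx=[0, 0, 0, 0, 0, 0, 0, 0, 0, 0, 1, 1, 1, 1]
step 3: w=[0.0779, 0.0779, 0.0779, 0.0779, 0.0779, 0.0779, 0.0779, 0.0779, 0.0779, 0.0779, 0.0552, 0.0552, 0.0552, 0.0552]  mean=1.1221  Neff=13.7173  idx=[0, 1, 2, 3, 4, 5, 6, 7, 8, 9, 9, 11, 12, 13]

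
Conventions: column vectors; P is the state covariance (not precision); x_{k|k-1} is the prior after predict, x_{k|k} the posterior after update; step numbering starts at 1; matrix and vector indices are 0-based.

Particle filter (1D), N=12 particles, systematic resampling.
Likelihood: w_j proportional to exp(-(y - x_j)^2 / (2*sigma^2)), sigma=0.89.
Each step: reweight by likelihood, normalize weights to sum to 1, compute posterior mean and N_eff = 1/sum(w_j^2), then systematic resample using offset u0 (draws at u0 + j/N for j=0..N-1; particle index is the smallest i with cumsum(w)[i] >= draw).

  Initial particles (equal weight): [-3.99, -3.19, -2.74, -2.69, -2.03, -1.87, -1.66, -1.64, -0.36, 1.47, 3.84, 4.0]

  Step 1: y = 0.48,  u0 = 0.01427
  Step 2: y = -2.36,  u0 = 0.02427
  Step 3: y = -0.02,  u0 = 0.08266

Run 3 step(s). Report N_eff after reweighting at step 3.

step 1: w=[0.0000, 0.0002, 0.0011, 0.0013, 0.0139, 0.0227, 0.0412, 0.0435, 0.4754, 0.3998, 0.0006, 0.0003]  mean=0.2026  Neff=2.5629  idx=[4, 7, 8, 8, 8, 8, 8, 8, 9, 9, 9, 9]
step 2: w=[0.4372, 0.3376, 0.0375, 0.0375, 0.0375, 0.0375, 0.0375, 0.0375, 0.0000, 0.0000, 0.0000, 0.0000]  mean=-1.5220  Neff=3.1889  idx=[0, 0, 0, 0, 0, 1, 1, 1, 1, 1, 4, 6]
step 3: w=[0.0244, 0.0244, 0.0244, 0.0244, 0.0244, 0.0596, 0.0596, 0.0596, 0.0596, 0.0596, 0.2902, 0.2902]  mean=-0.9446  Neff=5.2875  idx=[3, 5, 7, 8, 9, 10, 10, 10, 11, 11, 11, 11]

N_eff = 5.2875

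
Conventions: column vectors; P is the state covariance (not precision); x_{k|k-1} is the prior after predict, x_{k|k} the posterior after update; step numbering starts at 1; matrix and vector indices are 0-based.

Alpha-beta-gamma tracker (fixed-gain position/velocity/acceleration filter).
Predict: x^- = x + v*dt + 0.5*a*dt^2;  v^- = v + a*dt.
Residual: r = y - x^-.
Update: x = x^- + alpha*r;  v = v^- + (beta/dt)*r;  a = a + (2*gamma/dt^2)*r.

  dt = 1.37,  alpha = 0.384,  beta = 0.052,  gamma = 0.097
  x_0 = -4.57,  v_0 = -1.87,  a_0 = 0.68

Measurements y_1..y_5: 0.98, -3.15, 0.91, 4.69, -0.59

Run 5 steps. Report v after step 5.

step 1: x_pred=-6.4938  r=7.4738  x^+=-3.6238  v^+=-0.6547  a^+=1.4525
step 2: x_pred=-3.1577  r=0.0077  x^+=-3.1547  v^+=1.3355  a^+=1.4533
step 3: x_pred=0.0387  r=0.8713  x^+=0.3733  v^+=3.3596  a^+=1.5434
step 4: x_pred=6.4243  r=-1.7343  x^+=5.7583  v^+=5.4082  a^+=1.3641
step 5: x_pred=14.4476  r=-15.0376  x^+=8.6732  v^+=6.7062  a^+=-0.1902

v_post = 6.7062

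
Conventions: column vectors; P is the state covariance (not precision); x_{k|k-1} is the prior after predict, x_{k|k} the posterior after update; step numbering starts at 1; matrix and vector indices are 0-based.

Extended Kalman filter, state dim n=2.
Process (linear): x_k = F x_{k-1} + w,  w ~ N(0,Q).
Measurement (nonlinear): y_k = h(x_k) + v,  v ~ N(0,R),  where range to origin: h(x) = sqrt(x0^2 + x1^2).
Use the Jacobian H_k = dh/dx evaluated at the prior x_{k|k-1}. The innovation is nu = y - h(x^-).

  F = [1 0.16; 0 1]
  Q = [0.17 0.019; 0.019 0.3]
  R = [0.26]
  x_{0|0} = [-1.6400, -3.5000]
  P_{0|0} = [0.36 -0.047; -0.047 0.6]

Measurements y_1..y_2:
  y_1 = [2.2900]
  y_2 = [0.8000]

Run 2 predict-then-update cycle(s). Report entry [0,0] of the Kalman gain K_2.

K[0,0] = -0.3914

step 1: x^-=[-2.2000, -3.5000]  P^-=[0.5303 0.0680; 0.0680 0.9000]  H_jac=[-0.5322 -0.8466]  S=[1.1166]  K=[-0.3043; -0.7148]  nu=[-1.8440]  x^+=[-1.6388, -2.1819]  P^+=[0.4269 -0.1749; -0.1749 0.3295]
step 2: x^-=[-1.9879, -2.1819]  P^-=[0.5494 -0.1032; -0.1032 0.6295]  H_jac=[-0.6735 -0.7392]  S=[0.7504]  K=[-0.3914; -0.5274]  nu=[-2.1517]  x^+=[-1.1457, -1.0470]  P^+=[0.4344 -0.2581; -0.2581 0.4207]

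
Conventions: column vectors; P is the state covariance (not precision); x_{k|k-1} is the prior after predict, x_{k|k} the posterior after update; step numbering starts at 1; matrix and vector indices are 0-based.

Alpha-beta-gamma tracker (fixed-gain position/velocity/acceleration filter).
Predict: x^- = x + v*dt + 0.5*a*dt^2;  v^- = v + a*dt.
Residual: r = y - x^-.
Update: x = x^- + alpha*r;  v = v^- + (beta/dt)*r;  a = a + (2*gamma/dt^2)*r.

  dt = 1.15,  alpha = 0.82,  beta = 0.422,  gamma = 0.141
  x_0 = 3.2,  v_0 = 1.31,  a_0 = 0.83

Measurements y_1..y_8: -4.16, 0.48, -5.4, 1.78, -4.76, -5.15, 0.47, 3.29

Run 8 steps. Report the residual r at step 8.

resid = 1.8299

step 1: x_pred=5.2553  r=-9.4153  x^+=-2.4652  v^+=-1.1905  a^+=-1.1777
step 2: x_pred=-4.6131  r=5.0931  x^+=-0.4368  v^+=-0.6759  a^+=-0.0916
step 3: x_pred=-1.2746  r=-4.1254  x^+=-4.6574  v^+=-2.2951  a^+=-0.9713
step 4: x_pred=-7.9391  r=9.7191  x^+=0.0306  v^+=0.1544  a^+=1.1011
step 5: x_pred=0.9362  r=-5.6962  x^+=-3.7347  v^+=-0.6696  a^+=-0.1135
step 6: x_pred=-4.5798  r=-0.5702  x^+=-5.0474  v^+=-1.0094  a^+=-0.2351
step 7: x_pred=-6.3636  r=6.8336  x^+=-0.7600  v^+=1.2279  a^+=1.2221
step 8: x_pred=1.4601  r=1.8299  x^+=2.9606  v^+=3.3048  a^+=1.6122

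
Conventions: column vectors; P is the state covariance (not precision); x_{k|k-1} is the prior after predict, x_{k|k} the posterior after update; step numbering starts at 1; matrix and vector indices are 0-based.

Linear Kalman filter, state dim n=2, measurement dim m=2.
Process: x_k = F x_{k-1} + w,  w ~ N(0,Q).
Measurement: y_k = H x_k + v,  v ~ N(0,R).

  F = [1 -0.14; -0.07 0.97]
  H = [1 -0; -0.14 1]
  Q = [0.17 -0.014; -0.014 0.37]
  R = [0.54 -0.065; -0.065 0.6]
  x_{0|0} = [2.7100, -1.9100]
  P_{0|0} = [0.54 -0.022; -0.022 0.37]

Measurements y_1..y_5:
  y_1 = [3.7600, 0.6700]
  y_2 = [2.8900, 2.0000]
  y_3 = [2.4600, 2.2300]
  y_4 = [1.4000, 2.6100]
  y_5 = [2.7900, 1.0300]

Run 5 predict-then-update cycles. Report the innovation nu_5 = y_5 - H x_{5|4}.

step 1: x^-=[2.9774, -2.0424]  P^-=[0.7234 -0.1236; -0.1236 0.7238]  S=[1.2634 -0.2899; -0.2899 1.3726]  K=[0.5622 -0.0451; 0.0274 0.5457]  nu=[0.7826, 3.1292]  x^+=[3.2763, -0.3133]  P^+=[0.3065 -0.0207; -0.0207 0.3227]
step 2: x^-=[3.3202, -0.5333]  P^-=[0.4887 -0.0996; -0.0996 0.6780]  S=[1.0287 -0.2330; -0.2330 1.3154]  K=[0.4648 -0.0454; 0.0233 0.5301]  nu=[-0.4302, 2.9981]  x^+=[2.9842, 1.0461]  P^+=[0.2539 -0.0219; -0.0219 0.3135]
step 3: x^-=[2.8377, 0.8058]  P^-=[0.4362 -0.0958; -0.0958 0.6692]  S=[0.9762 -0.2219; -0.2219 1.3046]  K=[0.4364 -0.0460; 0.0216 0.5269]  nu=[-0.3777, 1.8215]  x^+=[2.5891, 1.7574]  P^+=[0.2386 -0.0226; -0.0226 0.3116]
step 4: x^-=[2.3430, 1.5234]  P^-=[0.4211 -0.0951; -0.0951 0.6674]  S=[0.9611 -0.2191; -0.2191 1.3023]  K=[0.4275 -0.0464; 0.0210 0.5262]  nu=[-0.9430, 1.4146]  x^+=[1.8742, 2.2481]  P^+=[0.2339 -0.0229; -0.0229 0.3112]
step 5: x^-=[1.5595, 2.0494]  P^-=[0.4164 -0.0950; -0.0950 0.6670]  S=[0.9564 -0.2183; -0.2183 1.3018]  K=[0.4248 -0.0466; 0.0207 0.5261]  nu=[1.2305, -0.8011]  x^+=[2.1194, 1.6535]  P^+=[0.2324 -0.0230; -0.0230 0.3111]

innov = [1.2305, -0.8011]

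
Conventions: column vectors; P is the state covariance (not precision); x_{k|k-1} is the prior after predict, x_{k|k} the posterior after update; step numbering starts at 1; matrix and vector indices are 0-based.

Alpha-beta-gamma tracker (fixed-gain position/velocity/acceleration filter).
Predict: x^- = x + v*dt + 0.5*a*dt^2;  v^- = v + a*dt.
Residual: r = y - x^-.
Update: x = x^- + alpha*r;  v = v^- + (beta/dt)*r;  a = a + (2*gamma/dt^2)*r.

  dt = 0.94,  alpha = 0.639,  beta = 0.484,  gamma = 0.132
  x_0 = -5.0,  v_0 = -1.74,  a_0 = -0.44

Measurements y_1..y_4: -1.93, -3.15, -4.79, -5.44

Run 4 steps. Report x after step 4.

x_post = -4.6450

step 1: x_pred=-6.8300  r=4.9000  x^+=-3.6989  v^+=0.3694  a^+=1.0240
step 2: x_pred=-2.8993  r=-0.2507  x^+=-3.0595  v^+=1.2028  a^+=0.9491
step 3: x_pred=-1.5095  r=-3.2805  x^+=-3.6057  v^+=0.4059  a^+=-0.0310
step 4: x_pred=-3.2379  r=-2.2021  x^+=-4.6450  v^+=-0.7571  a^+=-0.6890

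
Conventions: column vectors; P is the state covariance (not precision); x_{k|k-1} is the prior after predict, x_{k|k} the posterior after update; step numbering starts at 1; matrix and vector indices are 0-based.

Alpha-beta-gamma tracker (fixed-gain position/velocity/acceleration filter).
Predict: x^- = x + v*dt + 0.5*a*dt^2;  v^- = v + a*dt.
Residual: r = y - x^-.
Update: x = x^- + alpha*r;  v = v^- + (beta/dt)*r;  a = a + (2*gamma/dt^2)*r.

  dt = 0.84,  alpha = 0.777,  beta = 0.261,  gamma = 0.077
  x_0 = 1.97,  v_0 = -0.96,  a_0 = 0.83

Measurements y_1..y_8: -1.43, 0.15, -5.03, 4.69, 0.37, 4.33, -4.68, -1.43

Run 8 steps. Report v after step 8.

v_post = -0.5223

step 1: x_pred=1.4564  r=-2.8864  x^+=-0.7863  v^+=-1.1597  a^+=0.2000
step 2: x_pred=-1.6899  r=1.8399  x^+=-0.2603  v^+=-0.4200  a^+=0.6016
step 3: x_pred=-0.4008  r=-4.6292  x^+=-3.9977  v^+=-1.3530  a^+=-0.4088
step 4: x_pred=-5.2784  r=9.9684  x^+=2.4670  v^+=1.4010  a^+=1.7669
step 5: x_pred=4.2672  r=-3.8972  x^+=1.2391  v^+=1.6743  a^+=0.9163
step 6: x_pred=2.9687  r=1.3613  x^+=4.0264  v^+=2.8669  a^+=1.2134
step 7: x_pred=6.8627  r=-11.5427  x^+=-2.1060  v^+=0.2997  a^+=-1.3058
step 8: x_pred=-2.3149  r=0.8849  x^+=-1.6273  v^+=-0.5223  a^+=-1.1127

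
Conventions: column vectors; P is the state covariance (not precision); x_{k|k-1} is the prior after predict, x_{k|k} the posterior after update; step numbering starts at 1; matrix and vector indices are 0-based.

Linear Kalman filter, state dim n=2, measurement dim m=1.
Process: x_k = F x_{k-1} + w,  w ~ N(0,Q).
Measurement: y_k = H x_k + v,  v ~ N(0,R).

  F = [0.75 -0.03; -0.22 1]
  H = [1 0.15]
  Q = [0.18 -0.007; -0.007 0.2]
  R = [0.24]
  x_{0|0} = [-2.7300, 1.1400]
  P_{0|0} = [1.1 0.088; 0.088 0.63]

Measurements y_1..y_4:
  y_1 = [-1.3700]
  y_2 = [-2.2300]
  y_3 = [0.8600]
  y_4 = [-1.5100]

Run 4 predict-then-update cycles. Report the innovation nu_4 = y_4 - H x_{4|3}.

step 1: x^-=[-2.0817, 1.7406]  P^-=[0.7954 -0.1408; -0.1408 0.8445]  S=[1.0121]  K=[0.7650; -0.0140]  nu=[0.4506]  x^+=[-1.7370, 1.7343]  P^+=[0.2031 -0.1300; -0.1300 0.8443]
step 2: x^-=[-1.3548, 2.1164]  P^-=[0.3008 -0.1642; -0.1642 1.1114]  S=[0.5166]  K=[0.5347; 0.0048]  nu=[-1.1927]  x^+=[-1.9925, 2.1107]  P^+=[0.1532 -0.1655; -0.1655 1.1113]
step 3: x^-=[-1.5577, 2.5490]  P^-=[0.2746 -0.1909; -0.1909 1.3916]  S=[0.4887]  K=[0.5034; 0.0366]  nu=[2.0353]  x^+=[-0.5332, 2.6235]  P^+=[0.1508 -0.1999; -0.1999 1.3909]
step 4: x^-=[-0.4786, 2.7408]  P^-=[0.2751 -0.2248; -0.2248 1.6862]  S=[0.4856]  K=[0.4970; 0.0579]  nu=[-1.4425]  x^+=[-1.1956, 2.6573]  P^+=[0.1551 -0.2388; -0.2388 1.6845]

innov = [-1.4425]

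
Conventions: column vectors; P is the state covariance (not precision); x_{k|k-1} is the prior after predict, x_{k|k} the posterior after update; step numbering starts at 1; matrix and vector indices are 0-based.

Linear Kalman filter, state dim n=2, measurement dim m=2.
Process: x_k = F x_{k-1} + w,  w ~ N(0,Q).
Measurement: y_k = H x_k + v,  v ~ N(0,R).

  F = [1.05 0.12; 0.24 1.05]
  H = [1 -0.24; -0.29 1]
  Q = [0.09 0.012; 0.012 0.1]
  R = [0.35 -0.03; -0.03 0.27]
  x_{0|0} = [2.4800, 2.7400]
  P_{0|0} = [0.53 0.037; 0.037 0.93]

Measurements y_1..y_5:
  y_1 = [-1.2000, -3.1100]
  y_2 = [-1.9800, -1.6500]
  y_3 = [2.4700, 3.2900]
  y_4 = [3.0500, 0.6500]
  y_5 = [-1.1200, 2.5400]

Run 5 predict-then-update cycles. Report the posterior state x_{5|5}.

step 1: x^-=[2.9328, 3.4722]  P^-=[0.6970 0.3046; 0.3046 1.1745]  S=[0.9685 -0.1882; -0.1882 1.3265]  K=[0.6779 0.1734; 0.1878 0.8455]  nu=[-3.2995, -5.7317]  x^+=[-0.2982, -1.9935]  P^+=[0.2563 0.1008; 0.1008 0.2519]
step 2: x^-=[-0.5523, -2.1647]  P^-=[0.4016 0.2224; 0.2224 0.4433]  S=[0.6704 -0.0150; -0.0150 0.6181]  K=[0.5235 0.1841; 0.1868 0.6174]  nu=[-1.9472, 0.3546]  x^+=[-1.5065, -2.3096]  P^+=[0.1998 0.0919; 0.0919 0.1877]
step 3: x^-=[-1.8590, -2.7867]  P^-=[0.3361 0.1900; 0.1900 0.3648]  S=[0.6159 -0.0118; -0.0118 0.5529]  K=[0.4751 0.1775; 0.1771 0.5640]  nu=[3.6602, 5.5375]  x^+=[0.8628, 0.9847]  P^+=[0.1817 0.0864; 0.0864 0.1720]
step 4: x^-=[1.0241, 1.2410]  P^-=[0.3145 0.1772; 0.1772 0.3436]  S=[0.5993 -0.0142; -0.0142 0.5373]  K=[0.4580 0.1720; 0.1710 0.5484]  nu=[2.3238, -0.2940]  x^+=[2.0377, 1.4771]  P^+=[0.1752 0.0835; 0.0835 0.1672]
step 5: x^-=[2.3169, 2.0400]  P^-=[0.3066 0.1717; 0.1717 0.3365]  S=[0.5936 -0.0160; -0.0160 0.5327]  K=[0.4517 0.1690; 0.1679 0.5432]  nu=[-2.9473, 1.1719]  x^+=[1.1837, 2.1819]  P^+=[0.1727 0.0822; 0.0822 0.1655]

x_post = [1.1837, 2.1819]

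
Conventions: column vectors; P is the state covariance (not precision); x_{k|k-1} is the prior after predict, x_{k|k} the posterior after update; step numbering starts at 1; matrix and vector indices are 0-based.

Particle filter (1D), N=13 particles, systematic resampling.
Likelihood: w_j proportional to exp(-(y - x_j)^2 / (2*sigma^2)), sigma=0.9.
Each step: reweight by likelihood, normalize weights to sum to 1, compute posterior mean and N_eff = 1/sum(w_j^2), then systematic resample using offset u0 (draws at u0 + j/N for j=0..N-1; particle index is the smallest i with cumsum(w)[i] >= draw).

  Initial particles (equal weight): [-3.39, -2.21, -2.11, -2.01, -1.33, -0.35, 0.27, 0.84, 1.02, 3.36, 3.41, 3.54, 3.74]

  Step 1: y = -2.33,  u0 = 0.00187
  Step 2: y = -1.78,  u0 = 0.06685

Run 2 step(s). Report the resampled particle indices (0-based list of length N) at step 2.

resampled_idx = [2, 3, 4, 5, 5, 6, 7, 8, 9, 10, 11, 11, 12]

step 1: w=[0.1235, 0.2449, 0.2398, 0.2320, 0.1333, 0.0220, 0.0038, 0.0005, 0.0002, 0.0000, 0.0000, 0.0000, 0.0000]  mean=-2.1154  Neff=4.8824  idx=[0, 0, 1, 1, 1, 2, 2, 2, 3, 3, 3, 4, 4]
step 2: w=[0.0191, 0.0191, 0.0845, 0.0845, 0.0845, 0.0886, 0.0886, 0.0886, 0.0917, 0.0917, 0.0917, 0.0836, 0.0836]  mean=-2.0264  Neff=11.7742  idx=[2, 3, 4, 5, 5, 6, 7, 8, 9, 10, 11, 11, 12]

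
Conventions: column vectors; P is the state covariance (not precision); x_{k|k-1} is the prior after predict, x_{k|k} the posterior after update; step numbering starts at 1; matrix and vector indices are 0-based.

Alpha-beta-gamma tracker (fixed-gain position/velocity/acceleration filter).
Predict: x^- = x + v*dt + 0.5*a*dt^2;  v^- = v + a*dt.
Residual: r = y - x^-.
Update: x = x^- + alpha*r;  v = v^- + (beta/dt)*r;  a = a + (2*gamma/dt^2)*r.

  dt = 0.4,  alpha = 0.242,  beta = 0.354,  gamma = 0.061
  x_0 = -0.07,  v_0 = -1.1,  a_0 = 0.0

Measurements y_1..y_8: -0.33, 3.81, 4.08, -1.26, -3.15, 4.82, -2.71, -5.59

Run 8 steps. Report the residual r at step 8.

step 1: x_pred=-0.5100  r=0.1800  x^+=-0.4664  v^+=-0.9407  a^+=0.1372
step 2: x_pred=-0.8317  r=4.6417  x^+=0.2916  v^+=3.2221  a^+=3.6766
step 3: x_pred=1.8745  r=2.2055  x^+=2.4083  v^+=6.6446  a^+=5.3582
step 4: x_pred=5.4948  r=-6.7548  x^+=3.8601  v^+=2.8099  a^+=0.2077
step 5: x_pred=5.0007  r=-8.1507  x^+=3.0282  v^+=-4.3203  a^+=-6.0072
step 6: x_pred=0.8195  r=4.0005  x^+=1.7876  v^+=-3.1828  a^+=-2.9568
step 7: x_pred=0.2780  r=-2.9880  x^+=-0.4451  v^+=-7.0099  a^+=-5.2351
step 8: x_pred=-3.6679  r=-1.9221  x^+=-4.1330  v^+=-10.8050  a^+=-6.7008

resid = -1.9221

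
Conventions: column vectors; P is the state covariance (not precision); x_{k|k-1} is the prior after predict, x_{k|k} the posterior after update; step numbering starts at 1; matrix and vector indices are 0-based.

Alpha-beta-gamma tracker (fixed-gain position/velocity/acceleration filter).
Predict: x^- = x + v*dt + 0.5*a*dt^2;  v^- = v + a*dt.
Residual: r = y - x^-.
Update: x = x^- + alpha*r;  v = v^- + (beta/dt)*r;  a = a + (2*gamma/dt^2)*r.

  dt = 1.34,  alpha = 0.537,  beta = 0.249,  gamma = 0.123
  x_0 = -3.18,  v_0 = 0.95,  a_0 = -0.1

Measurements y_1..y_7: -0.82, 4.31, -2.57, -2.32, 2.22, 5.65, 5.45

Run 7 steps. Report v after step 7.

v_post = 0.5726

step 1: x_pred=-1.9968  r=1.1768  x^+=-1.3648  v^+=1.0347  a^+=0.0612
step 2: x_pred=0.0766  r=4.2334  x^+=2.3499  v^+=1.9034  a^+=0.6412
step 3: x_pred=5.4761  r=-8.0461  x^+=1.1553  v^+=1.2674  a^+=-0.4611
step 4: x_pred=2.4397  r=-4.7597  x^+=-0.1162  v^+=-0.2349  a^+=-1.1132
step 5: x_pred=-1.4305  r=3.6505  x^+=0.5298  v^+=-1.0483  a^+=-0.6131
step 6: x_pred=-1.4253  r=7.0753  x^+=2.3741  v^+=-0.5551  a^+=0.3562
step 7: x_pred=1.9501  r=3.4999  x^+=3.8296  v^+=0.5726  a^+=0.8357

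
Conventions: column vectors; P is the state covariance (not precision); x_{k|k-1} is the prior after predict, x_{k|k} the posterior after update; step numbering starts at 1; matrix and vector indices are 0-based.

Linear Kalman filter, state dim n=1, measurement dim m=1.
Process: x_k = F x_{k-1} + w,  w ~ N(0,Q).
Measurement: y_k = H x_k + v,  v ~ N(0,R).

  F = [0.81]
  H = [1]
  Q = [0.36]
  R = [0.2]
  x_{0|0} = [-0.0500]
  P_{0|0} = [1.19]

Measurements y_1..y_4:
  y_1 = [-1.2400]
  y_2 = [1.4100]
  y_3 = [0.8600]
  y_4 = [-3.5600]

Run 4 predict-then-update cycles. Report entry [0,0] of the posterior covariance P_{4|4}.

step 1: x^-=[-0.0405]  P^-=[1.1408]  S=[1.3408]  K=[0.8508]  nu=[-1.1995]  x^+=[-1.0611]  P^+=[0.1702]
step 2: x^-=[-0.8595]  P^-=[0.4716]  S=[0.6716]  K=[0.7022]  nu=[2.2695]  x^+=[0.7342]  P^+=[0.1404]
step 3: x^-=[0.5947]  P^-=[0.4521]  S=[0.6521]  K=[0.6933]  nu=[0.2653]  x^+=[0.7786]  P^+=[0.1387]
step 4: x^-=[0.6307]  P^-=[0.4510]  S=[0.6510]  K=[0.6928]  nu=[-4.1907]  x^+=[-2.2725]  P^+=[0.1386]

P_post[0,0] = 0.1386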